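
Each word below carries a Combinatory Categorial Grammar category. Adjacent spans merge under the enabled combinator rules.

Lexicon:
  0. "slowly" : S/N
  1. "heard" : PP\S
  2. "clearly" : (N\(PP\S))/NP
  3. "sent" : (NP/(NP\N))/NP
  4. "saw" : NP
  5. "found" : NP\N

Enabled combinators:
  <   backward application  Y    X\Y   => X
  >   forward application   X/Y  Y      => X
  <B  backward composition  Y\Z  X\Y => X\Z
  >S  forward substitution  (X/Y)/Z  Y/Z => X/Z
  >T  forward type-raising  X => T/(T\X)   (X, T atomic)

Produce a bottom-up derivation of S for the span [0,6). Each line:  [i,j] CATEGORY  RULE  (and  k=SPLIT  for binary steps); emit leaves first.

[0,6] S   >
  [0,1] "slowly" : S/N
  [1,6] N   <
    [1,2] "heard" : PP\S
    [2,6] N\(PP\S)   >
      [2,3] "clearly" : (N\(PP\S))/NP
      [3,6] NP   >
        [3,5] NP/(NP\N)   >
          [3,4] "sent" : (NP/(NP\N))/NP
          [4,5] "saw" : NP
        [5,6] "found" : NP\N

[0,1] S/N  lex  "slowly"
[1,2] PP\S  lex  "heard"
[2,3] (N\(PP\S))/NP  lex  "clearly"
[3,4] (NP/(NP\N))/NP  lex  "sent"
[4,5] NP  lex  "saw"
[3,5] NP/(NP\N)  >  k=4
[5,6] NP\N  lex  "found"
[3,6] NP  >  k=5
[2,6] N\(PP\S)  >  k=3
[1,6] N  <  k=2
[0,6] S  >  k=1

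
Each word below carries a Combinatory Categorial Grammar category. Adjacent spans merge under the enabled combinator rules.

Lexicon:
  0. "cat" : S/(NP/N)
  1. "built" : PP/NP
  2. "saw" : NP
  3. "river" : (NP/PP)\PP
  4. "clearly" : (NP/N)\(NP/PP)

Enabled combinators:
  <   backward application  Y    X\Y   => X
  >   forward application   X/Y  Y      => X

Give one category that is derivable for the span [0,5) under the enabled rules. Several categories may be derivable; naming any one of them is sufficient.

[0,5] S   >
  [0,1] "cat" : S/(NP/N)
  [1,5] NP/N   <
    [1,4] NP/PP   <
      [1,3] PP   >
        [1,2] "built" : PP/NP
        [2,3] "saw" : NP
      [3,4] "river" : (NP/PP)\PP
    [4,5] "clearly" : (NP/N)\(NP/PP)

S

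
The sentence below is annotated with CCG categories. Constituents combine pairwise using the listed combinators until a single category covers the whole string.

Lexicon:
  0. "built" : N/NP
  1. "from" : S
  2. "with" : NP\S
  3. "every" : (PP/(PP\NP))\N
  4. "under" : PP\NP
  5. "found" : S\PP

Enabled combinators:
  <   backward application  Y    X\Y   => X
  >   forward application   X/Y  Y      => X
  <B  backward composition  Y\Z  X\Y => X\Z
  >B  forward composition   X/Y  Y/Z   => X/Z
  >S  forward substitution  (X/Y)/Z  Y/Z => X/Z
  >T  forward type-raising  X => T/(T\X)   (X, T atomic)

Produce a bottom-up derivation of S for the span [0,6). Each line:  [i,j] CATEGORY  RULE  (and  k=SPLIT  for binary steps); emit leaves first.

[0,6] S   <
  [0,5] PP   >
    [0,4] PP/(PP\NP)   <
      [0,3] N   >
        [0,1] "built" : N/NP
        [1,3] NP   >
          [1,2] NP/(NP\S)   >T
            [1,2] "from" : S
          [2,3] "with" : NP\S
      [3,4] "every" : (PP/(PP\NP))\N
    [4,5] "under" : PP\NP
  [5,6] "found" : S\PP

[0,1] N/NP  lex  "built"
[1,2] S  lex  "from"
[1,2] NP/(NP\S)  >T
[2,3] NP\S  lex  "with"
[1,3] NP  >  k=2
[0,3] N  >  k=1
[3,4] (PP/(PP\NP))\N  lex  "every"
[0,4] PP/(PP\NP)  <  k=3
[4,5] PP\NP  lex  "under"
[0,5] PP  >  k=4
[5,6] S\PP  lex  "found"
[0,6] S  <  k=5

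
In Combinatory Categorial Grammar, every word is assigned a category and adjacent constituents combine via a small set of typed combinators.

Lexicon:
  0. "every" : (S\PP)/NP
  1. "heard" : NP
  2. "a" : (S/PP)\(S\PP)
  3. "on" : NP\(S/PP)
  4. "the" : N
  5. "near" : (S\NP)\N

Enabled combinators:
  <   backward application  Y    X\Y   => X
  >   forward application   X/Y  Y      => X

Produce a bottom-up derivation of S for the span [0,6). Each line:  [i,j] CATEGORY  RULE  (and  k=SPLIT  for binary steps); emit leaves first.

[0,6] S   <
  [0,4] NP   <
    [0,3] S/PP   <
      [0,2] S\PP   >
        [0,1] "every" : (S\PP)/NP
        [1,2] "heard" : NP
      [2,3] "a" : (S/PP)\(S\PP)
    [3,4] "on" : NP\(S/PP)
  [4,6] S\NP   <
    [4,5] "the" : N
    [5,6] "near" : (S\NP)\N

[0,1] (S\PP)/NP  lex  "every"
[1,2] NP  lex  "heard"
[0,2] S\PP  >  k=1
[2,3] (S/PP)\(S\PP)  lex  "a"
[0,3] S/PP  <  k=2
[3,4] NP\(S/PP)  lex  "on"
[0,4] NP  <  k=3
[4,5] N  lex  "the"
[5,6] (S\NP)\N  lex  "near"
[4,6] S\NP  <  k=5
[0,6] S  <  k=4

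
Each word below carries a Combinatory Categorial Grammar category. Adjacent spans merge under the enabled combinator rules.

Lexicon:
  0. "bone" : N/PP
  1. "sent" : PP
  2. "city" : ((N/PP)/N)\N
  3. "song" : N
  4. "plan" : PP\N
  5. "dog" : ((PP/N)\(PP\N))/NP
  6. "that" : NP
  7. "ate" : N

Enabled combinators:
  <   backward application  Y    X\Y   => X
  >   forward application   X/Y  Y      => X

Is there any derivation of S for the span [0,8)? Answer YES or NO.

N/PP PP ((N/PP)/N)\N N PP\N ((PP/N)\(PP\N))/NP NP N
CKY chart[0,8] = {N}; S ∉ chart

NO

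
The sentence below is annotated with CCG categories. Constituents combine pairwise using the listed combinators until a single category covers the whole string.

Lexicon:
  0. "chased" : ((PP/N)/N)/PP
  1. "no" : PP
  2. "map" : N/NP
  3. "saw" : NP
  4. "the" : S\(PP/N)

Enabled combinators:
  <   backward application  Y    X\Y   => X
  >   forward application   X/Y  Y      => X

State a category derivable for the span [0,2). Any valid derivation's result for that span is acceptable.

(PP/N)/N

[0,5] S   <
  [0,4] PP/N   >
    [0,2] (PP/N)/N   >
      [0,1] "chased" : ((PP/N)/N)/PP
      [1,2] "no" : PP
    [2,4] N   >
      [2,3] "map" : N/NP
      [3,4] "saw" : NP
  [4,5] "the" : S\(PP/N)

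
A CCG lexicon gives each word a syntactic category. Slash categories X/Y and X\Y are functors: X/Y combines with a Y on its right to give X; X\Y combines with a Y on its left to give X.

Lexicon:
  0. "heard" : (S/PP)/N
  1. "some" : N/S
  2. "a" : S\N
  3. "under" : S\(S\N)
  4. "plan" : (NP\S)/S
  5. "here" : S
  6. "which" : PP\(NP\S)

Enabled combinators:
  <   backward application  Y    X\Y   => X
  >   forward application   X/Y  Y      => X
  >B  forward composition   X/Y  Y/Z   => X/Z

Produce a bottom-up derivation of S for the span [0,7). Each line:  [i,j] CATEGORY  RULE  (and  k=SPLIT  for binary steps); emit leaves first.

[0,1] (S/PP)/N  lex  "heard"
[1,2] N/S  lex  "some"
[2,3] S\N  lex  "a"
[3,4] S\(S\N)  lex  "under"
[2,4] S  <  k=3
[1,4] N  >  k=2
[0,4] S/PP  >  k=1
[4,5] (NP\S)/S  lex  "plan"
[5,6] S  lex  "here"
[4,6] NP\S  >  k=5
[6,7] PP\(NP\S)  lex  "which"
[4,7] PP  <  k=6
[0,7] S  >  k=4

[0,7] S   >
  [0,4] S/PP   >
    [0,1] "heard" : (S/PP)/N
    [1,4] N   >
      [1,2] "some" : N/S
      [2,4] S   <
        [2,3] "a" : S\N
        [3,4] "under" : S\(S\N)
  [4,7] PP   <
    [4,6] NP\S   >
      [4,5] "plan" : (NP\S)/S
      [5,6] "here" : S
    [6,7] "which" : PP\(NP\S)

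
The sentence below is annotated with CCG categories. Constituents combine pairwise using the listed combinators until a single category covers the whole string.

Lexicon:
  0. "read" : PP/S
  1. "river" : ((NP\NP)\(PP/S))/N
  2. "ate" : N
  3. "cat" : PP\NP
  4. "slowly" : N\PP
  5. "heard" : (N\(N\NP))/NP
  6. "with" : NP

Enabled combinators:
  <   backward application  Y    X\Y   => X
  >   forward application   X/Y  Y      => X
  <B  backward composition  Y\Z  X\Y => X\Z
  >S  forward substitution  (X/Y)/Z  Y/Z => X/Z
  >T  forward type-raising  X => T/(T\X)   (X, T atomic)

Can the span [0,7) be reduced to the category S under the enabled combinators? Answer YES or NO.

PP/S ((NP\NP)\(PP/S))/N N PP\NP N\PP (N\(N\NP))/NP NP
CKY chart[0,7] = {N, N/(N\N), NP/(NP\N), PP/(PP\N), S/(S\N)}; S ∉ chart

NO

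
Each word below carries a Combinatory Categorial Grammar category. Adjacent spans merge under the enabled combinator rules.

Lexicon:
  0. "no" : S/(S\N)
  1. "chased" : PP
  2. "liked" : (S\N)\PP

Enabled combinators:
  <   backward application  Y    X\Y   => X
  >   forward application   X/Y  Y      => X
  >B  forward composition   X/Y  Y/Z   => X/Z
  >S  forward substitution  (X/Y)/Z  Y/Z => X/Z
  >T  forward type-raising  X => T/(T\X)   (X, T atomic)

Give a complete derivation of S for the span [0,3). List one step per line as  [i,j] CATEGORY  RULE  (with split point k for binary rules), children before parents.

[0,3] S   >
  [0,1] "no" : S/(S\N)
  [1,3] S\N   <
    [1,2] "chased" : PP
    [2,3] "liked" : (S\N)\PP

[0,1] S/(S\N)  lex  "no"
[1,2] PP  lex  "chased"
[2,3] (S\N)\PP  lex  "liked"
[1,3] S\N  <  k=2
[0,3] S  >  k=1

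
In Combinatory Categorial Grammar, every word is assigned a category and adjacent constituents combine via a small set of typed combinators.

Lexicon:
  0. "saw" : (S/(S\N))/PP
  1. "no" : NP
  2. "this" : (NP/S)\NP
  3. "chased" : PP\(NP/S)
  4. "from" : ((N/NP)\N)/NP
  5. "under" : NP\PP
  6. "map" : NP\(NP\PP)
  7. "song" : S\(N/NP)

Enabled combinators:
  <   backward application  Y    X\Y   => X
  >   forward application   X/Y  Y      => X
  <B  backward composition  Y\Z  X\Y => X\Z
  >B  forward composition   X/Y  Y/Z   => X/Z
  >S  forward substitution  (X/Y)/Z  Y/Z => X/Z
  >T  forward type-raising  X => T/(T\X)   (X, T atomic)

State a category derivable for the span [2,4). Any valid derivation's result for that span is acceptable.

PP\NP

[0,8] S   >
  [0,4] S/(S\N)   >
    [0,1] "saw" : (S/(S\N))/PP
    [1,4] PP   <
      [1,2] "no" : NP
      [2,4] PP\NP   <B
        [2,3] "this" : (NP/S)\NP
        [3,4] "chased" : PP\(NP/S)
  [4,8] S\N   <B
    [4,7] (N/NP)\N   >
      [4,5] "from" : ((N/NP)\N)/NP
      [5,7] NP   <
        [5,6] "under" : NP\PP
        [6,7] "map" : NP\(NP\PP)
    [7,8] "song" : S\(N/NP)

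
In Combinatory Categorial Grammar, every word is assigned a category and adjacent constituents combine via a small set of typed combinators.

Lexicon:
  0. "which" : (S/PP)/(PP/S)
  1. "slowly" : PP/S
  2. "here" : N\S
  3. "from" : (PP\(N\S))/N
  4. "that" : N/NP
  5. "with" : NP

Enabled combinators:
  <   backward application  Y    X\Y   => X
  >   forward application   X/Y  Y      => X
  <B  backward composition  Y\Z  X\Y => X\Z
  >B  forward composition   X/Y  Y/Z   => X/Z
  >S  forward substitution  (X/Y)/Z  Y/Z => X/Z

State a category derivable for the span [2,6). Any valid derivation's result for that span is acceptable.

[0,6] S   >
  [0,2] S/PP   >
    [0,1] "which" : (S/PP)/(PP/S)
    [1,2] "slowly" : PP/S
  [2,6] PP   <
    [2,3] "here" : N\S
    [3,6] PP\(N\S)   >
      [3,4] "from" : (PP\(N\S))/N
      [4,6] N   >
        [4,5] "that" : N/NP
        [5,6] "with" : NP

PP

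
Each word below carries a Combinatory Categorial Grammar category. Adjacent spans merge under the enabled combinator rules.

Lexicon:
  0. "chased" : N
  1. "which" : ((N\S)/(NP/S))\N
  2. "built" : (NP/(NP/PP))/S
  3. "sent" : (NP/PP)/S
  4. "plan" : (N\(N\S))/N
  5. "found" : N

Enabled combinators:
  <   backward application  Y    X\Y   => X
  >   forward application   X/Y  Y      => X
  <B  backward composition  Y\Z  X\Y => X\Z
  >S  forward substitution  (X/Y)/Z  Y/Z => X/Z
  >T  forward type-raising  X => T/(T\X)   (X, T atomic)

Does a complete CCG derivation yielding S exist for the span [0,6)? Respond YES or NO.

NO

N ((N\S)/(NP/S))\N (NP/(NP/PP))/S (NP/PP)/S (N\(N\S))/N N
CKY chart[0,6] = {N, N/(N\N), NP/(NP\N), PP/(PP\N), S/(S\N)}; S ∉ chart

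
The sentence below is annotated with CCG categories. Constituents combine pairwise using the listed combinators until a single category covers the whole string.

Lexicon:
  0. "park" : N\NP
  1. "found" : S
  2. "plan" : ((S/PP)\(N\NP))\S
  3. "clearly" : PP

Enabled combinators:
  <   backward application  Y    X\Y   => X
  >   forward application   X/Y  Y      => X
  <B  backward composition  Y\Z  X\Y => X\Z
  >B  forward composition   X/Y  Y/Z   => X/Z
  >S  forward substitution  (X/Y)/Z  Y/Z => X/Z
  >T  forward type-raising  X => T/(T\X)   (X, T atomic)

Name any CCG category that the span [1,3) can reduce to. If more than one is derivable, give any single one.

[0,4] S   >
  [0,3] S/PP   <
    [0,1] "park" : N\NP
    [1,3] (S/PP)\(N\NP)   <
      [1,2] "found" : S
      [2,3] "plan" : ((S/PP)\(N\NP))\S
  [3,4] "clearly" : PP

(S/PP)\(N\NP)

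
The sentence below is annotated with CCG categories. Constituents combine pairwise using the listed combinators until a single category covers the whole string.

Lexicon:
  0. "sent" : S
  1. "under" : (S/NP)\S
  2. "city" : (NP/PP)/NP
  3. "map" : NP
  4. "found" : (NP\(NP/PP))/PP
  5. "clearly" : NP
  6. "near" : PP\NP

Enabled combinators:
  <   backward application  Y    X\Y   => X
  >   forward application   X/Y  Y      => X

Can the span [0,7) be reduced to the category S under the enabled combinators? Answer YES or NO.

[0,7] S   >
  [0,2] S/NP   <
    [0,1] "sent" : S
    [1,2] "under" : (S/NP)\S
  [2,7] NP   <
    [2,4] NP/PP   >
      [2,3] "city" : (NP/PP)/NP
      [3,4] "map" : NP
    [4,7] NP\(NP/PP)   >
      [4,5] "found" : (NP\(NP/PP))/PP
      [5,7] PP   <
        [5,6] "clearly" : NP
        [6,7] "near" : PP\NP

YES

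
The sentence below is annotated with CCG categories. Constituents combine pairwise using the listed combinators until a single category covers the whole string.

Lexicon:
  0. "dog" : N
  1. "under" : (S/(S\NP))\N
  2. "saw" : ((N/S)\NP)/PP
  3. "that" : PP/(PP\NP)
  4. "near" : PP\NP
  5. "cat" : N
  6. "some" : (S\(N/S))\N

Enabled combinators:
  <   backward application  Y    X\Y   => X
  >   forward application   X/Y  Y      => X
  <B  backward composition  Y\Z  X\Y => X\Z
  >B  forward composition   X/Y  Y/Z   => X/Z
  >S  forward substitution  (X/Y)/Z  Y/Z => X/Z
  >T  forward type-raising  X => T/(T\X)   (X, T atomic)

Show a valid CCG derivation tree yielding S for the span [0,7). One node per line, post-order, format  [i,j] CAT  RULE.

[0,7] S   >
  [0,2] S/(S\NP)   <
    [0,1] "dog" : N
    [1,2] "under" : (S/(S\NP))\N
  [2,7] S\NP   <B
    [2,5] (N/S)\NP   >
      [2,3] "saw" : ((N/S)\NP)/PP
      [3,5] PP   >
        [3,4] "that" : PP/(PP\NP)
        [4,5] "near" : PP\NP
    [5,7] S\(N/S)   <
      [5,6] "cat" : N
      [6,7] "some" : (S\(N/S))\N

[0,1] N  lex  "dog"
[1,2] (S/(S\NP))\N  lex  "under"
[0,2] S/(S\NP)  <  k=1
[2,3] ((N/S)\NP)/PP  lex  "saw"
[3,4] PP/(PP\NP)  lex  "that"
[4,5] PP\NP  lex  "near"
[3,5] PP  >  k=4
[2,5] (N/S)\NP  >  k=3
[5,6] N  lex  "cat"
[6,7] (S\(N/S))\N  lex  "some"
[5,7] S\(N/S)  <  k=6
[2,7] S\NP  <B  k=5
[0,7] S  >  k=2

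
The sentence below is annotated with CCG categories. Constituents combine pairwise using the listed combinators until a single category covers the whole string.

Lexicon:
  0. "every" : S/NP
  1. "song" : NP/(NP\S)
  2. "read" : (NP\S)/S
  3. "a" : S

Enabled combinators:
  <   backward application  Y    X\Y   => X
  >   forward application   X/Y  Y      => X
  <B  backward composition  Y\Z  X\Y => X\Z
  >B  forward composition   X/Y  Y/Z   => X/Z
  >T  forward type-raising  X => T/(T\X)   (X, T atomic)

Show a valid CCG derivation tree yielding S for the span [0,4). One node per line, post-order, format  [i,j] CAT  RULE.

[0,4] S   >
  [0,1] "every" : S/NP
  [1,4] NP   >
    [1,2] "song" : NP/(NP\S)
    [2,4] NP\S   >
      [2,3] "read" : (NP\S)/S
      [3,4] "a" : S

[0,1] S/NP  lex  "every"
[1,2] NP/(NP\S)  lex  "song"
[2,3] (NP\S)/S  lex  "read"
[3,4] S  lex  "a"
[2,4] NP\S  >  k=3
[1,4] NP  >  k=2
[0,4] S  >  k=1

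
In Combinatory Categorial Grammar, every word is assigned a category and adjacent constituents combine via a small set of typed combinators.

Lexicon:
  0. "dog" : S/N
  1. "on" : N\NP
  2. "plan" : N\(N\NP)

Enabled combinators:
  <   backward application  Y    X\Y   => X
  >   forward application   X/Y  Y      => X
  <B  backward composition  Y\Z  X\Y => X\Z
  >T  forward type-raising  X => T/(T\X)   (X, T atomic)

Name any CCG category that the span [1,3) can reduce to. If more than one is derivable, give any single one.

[0,3] S   >
  [0,1] "dog" : S/N
  [1,3] N   <
    [1,2] "on" : N\NP
    [2,3] "plan" : N\(N\NP)

N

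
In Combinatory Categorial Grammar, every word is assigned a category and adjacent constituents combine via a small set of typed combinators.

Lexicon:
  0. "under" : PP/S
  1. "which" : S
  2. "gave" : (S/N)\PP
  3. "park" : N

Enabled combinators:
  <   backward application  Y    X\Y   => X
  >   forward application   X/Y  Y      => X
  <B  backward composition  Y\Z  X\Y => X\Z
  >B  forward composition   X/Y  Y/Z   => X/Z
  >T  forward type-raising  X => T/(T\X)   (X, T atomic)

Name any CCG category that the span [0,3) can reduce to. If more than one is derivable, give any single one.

[0,4] S   >
  [0,3] S/N   <
    [0,2] PP   >
      [0,1] "under" : PP/S
      [1,2] "which" : S
    [2,3] "gave" : (S/N)\PP
  [3,4] "park" : N

S/N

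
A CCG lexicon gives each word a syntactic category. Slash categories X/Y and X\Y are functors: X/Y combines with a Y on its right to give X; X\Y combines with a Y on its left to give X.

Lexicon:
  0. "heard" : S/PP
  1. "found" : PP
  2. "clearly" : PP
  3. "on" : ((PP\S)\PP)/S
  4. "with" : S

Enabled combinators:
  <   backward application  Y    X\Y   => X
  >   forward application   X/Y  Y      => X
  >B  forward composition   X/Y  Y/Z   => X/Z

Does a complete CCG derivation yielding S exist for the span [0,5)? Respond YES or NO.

NO

S/PP PP PP ((PP\S)\PP)/S S
CKY chart[0,5] = {PP}; S ∉ chart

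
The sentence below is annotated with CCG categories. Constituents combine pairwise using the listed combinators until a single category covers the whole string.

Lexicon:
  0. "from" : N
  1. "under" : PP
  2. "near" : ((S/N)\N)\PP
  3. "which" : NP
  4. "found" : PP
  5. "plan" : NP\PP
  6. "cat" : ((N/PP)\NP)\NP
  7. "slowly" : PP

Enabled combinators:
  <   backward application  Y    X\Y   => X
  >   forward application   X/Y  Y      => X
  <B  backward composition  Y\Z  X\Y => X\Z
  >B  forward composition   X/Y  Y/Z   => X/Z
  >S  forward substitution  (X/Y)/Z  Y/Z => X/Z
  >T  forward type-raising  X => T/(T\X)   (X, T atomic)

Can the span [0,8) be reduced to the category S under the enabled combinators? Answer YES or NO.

YES

[0,8] S   >
  [0,3] S/N   <
    [0,1] "from" : N
    [1,3] (S/N)\N   <
      [1,2] "under" : PP
      [2,3] "near" : ((S/N)\N)\PP
  [3,8] N   >
    [3,7] N/PP   <
      [3,4] "which" : NP
      [4,7] (N/PP)\NP   <
        [4,6] NP   <
          [4,5] "found" : PP
          [5,6] "plan" : NP\PP
        [6,7] "cat" : ((N/PP)\NP)\NP
    [7,8] "slowly" : PP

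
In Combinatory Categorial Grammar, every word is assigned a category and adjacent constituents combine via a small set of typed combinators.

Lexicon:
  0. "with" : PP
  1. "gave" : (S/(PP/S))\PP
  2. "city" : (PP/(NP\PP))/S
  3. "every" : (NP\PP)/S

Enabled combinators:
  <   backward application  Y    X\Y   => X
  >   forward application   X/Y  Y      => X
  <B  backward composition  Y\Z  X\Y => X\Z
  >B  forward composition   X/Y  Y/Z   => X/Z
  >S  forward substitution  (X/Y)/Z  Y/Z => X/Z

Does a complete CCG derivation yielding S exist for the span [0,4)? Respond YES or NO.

[0,4] S   >
  [0,2] S/(PP/S)   <
    [0,1] "with" : PP
    [1,2] "gave" : (S/(PP/S))\PP
  [2,4] PP/S   >S
    [2,3] "city" : (PP/(NP\PP))/S
    [3,4] "every" : (NP\PP)/S

YES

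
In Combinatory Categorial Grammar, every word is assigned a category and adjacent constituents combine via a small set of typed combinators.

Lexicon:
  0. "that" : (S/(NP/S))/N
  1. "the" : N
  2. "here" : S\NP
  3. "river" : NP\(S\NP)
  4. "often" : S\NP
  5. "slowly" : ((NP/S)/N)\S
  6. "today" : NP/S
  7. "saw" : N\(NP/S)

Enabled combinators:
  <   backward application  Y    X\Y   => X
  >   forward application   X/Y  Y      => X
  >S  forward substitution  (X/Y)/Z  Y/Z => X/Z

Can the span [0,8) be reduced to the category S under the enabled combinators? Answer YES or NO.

[0,8] S   >
  [0,2] S/(NP/S)   >
    [0,1] "that" : (S/(NP/S))/N
    [1,2] "the" : N
  [2,8] NP/S   >
    [2,6] (NP/S)/N   <
      [2,5] S   <
        [2,4] NP   <
          [2,3] "here" : S\NP
          [3,4] "river" : NP\(S\NP)
        [4,5] "often" : S\NP
      [5,6] "slowly" : ((NP/S)/N)\S
    [6,8] N   <
      [6,7] "today" : NP/S
      [7,8] "saw" : N\(NP/S)

YES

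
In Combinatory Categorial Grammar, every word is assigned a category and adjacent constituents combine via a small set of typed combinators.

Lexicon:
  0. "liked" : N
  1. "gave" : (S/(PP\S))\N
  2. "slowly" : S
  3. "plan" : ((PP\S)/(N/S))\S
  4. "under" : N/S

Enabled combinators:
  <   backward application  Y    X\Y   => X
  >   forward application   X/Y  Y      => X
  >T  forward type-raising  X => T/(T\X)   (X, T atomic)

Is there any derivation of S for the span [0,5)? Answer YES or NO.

YES

[0,5] S   >
  [0,2] S/(PP\S)   <
    [0,1] "liked" : N
    [1,2] "gave" : (S/(PP\S))\N
  [2,5] PP\S   >
    [2,4] (PP\S)/(N/S)   <
      [2,3] "slowly" : S
      [3,4] "plan" : ((PP\S)/(N/S))\S
    [4,5] "under" : N/S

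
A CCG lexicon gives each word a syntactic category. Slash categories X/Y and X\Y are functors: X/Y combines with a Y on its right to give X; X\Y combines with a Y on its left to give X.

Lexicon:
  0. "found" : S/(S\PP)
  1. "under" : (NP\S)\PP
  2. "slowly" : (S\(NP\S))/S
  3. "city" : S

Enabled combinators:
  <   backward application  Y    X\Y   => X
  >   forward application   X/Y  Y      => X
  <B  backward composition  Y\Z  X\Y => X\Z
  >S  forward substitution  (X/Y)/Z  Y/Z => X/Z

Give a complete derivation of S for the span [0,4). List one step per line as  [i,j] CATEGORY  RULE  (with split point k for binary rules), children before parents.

[0,4] S   >
  [0,1] "found" : S/(S\PP)
  [1,4] S\PP   <B
    [1,2] "under" : (NP\S)\PP
    [2,4] S\(NP\S)   >
      [2,3] "slowly" : (S\(NP\S))/S
      [3,4] "city" : S

[0,1] S/(S\PP)  lex  "found"
[1,2] (NP\S)\PP  lex  "under"
[2,3] (S\(NP\S))/S  lex  "slowly"
[3,4] S  lex  "city"
[2,4] S\(NP\S)  >  k=3
[1,4] S\PP  <B  k=2
[0,4] S  >  k=1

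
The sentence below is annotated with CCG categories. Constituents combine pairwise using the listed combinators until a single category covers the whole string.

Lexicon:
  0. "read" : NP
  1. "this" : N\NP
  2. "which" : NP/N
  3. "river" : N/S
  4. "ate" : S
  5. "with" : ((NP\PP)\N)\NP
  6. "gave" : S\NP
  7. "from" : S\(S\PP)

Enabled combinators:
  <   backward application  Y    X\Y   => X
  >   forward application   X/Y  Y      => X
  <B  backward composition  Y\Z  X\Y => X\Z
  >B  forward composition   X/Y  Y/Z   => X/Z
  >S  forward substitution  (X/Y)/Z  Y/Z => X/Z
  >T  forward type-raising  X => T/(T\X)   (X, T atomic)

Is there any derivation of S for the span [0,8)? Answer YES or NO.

YES

[0,8] S   <
  [0,7] S\PP   <B
    [0,6] NP\PP   <
      [0,2] N   >
        [0,1] N/(N\NP)   >T
          [0,1] "read" : NP
        [1,2] "this" : N\NP
      [2,6] (NP\PP)\N   <
        [2,5] NP   >
          [2,3] "which" : NP/N
          [3,5] N   >
            [3,4] "river" : N/S
            [4,5] "ate" : S
        [5,6] "with" : ((NP\PP)\N)\NP
    [6,7] "gave" : S\NP
  [7,8] "from" : S\(S\PP)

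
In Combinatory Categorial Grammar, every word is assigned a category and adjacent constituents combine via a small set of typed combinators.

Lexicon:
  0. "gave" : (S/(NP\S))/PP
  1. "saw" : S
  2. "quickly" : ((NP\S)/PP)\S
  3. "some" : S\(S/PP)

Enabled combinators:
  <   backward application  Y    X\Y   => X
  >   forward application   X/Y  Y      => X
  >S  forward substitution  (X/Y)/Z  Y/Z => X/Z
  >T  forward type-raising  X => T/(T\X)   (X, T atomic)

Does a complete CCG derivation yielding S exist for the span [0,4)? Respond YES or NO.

[0,4] S   <
  [0,3] S/PP   >S
    [0,1] "gave" : (S/(NP\S))/PP
    [1,3] (NP\S)/PP   <
      [1,2] "saw" : S
      [2,3] "quickly" : ((NP\S)/PP)\S
  [3,4] "some" : S\(S/PP)

YES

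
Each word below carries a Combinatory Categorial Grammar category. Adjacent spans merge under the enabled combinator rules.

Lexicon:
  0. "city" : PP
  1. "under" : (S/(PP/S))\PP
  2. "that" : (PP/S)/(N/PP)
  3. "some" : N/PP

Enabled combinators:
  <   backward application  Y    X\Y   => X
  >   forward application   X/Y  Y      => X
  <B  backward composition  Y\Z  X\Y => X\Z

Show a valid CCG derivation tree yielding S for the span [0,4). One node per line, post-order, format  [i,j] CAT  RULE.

[0,4] S   >
  [0,2] S/(PP/S)   <
    [0,1] "city" : PP
    [1,2] "under" : (S/(PP/S))\PP
  [2,4] PP/S   >
    [2,3] "that" : (PP/S)/(N/PP)
    [3,4] "some" : N/PP

[0,1] PP  lex  "city"
[1,2] (S/(PP/S))\PP  lex  "under"
[0,2] S/(PP/S)  <  k=1
[2,3] (PP/S)/(N/PP)  lex  "that"
[3,4] N/PP  lex  "some"
[2,4] PP/S  >  k=3
[0,4] S  >  k=2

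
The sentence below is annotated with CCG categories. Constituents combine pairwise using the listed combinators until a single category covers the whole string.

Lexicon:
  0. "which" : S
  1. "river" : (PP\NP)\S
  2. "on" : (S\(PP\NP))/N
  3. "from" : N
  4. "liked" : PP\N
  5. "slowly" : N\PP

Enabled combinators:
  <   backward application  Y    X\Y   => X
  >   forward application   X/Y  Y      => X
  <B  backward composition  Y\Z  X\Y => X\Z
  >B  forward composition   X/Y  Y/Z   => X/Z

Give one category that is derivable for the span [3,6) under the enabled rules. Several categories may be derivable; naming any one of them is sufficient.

[0,6] S   <
  [0,2] PP\NP   <
    [0,1] "which" : S
    [1,2] "river" : (PP\NP)\S
  [2,6] S\(PP\NP)   >
    [2,3] "on" : (S\(PP\NP))/N
    [3,6] N   <
      [3,5] PP   <
        [3,4] "from" : N
        [4,5] "liked" : PP\N
      [5,6] "slowly" : N\PP

N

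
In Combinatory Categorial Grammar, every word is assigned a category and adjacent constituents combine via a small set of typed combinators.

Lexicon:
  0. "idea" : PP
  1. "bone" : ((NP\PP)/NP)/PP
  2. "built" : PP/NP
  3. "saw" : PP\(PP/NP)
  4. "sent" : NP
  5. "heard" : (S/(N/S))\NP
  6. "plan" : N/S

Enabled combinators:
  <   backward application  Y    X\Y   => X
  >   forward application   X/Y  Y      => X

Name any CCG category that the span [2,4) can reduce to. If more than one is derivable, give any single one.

PP

[0,7] S   >
  [0,6] S/(N/S)   <
    [0,5] NP   <
      [0,1] "idea" : PP
      [1,5] NP\PP   >
        [1,4] (NP\PP)/NP   >
          [1,2] "bone" : ((NP\PP)/NP)/PP
          [2,4] PP   <
            [2,3] "built" : PP/NP
            [3,4] "saw" : PP\(PP/NP)
        [4,5] "sent" : NP
    [5,6] "heard" : (S/(N/S))\NP
  [6,7] "plan" : N/S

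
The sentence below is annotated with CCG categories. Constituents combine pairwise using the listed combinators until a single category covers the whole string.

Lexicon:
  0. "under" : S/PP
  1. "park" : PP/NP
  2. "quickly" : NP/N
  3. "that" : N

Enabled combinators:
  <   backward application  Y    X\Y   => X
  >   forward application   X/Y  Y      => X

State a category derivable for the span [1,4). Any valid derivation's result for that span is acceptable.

PP

[0,4] S   >
  [0,1] "under" : S/PP
  [1,4] PP   >
    [1,2] "park" : PP/NP
    [2,4] NP   >
      [2,3] "quickly" : NP/N
      [3,4] "that" : N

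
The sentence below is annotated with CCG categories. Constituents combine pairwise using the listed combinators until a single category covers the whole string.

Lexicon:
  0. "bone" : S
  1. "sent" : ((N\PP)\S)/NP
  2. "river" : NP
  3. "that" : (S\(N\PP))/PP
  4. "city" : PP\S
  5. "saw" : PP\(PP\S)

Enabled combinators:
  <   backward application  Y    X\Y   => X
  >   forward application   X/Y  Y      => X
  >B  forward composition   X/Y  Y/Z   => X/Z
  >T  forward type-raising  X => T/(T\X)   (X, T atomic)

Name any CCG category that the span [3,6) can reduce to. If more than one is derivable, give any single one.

S\(N\PP)

[0,6] S   <
  [0,3] N\PP   <
    [0,1] "bone" : S
    [1,3] (N\PP)\S   >
      [1,2] "sent" : ((N\PP)\S)/NP
      [2,3] "river" : NP
  [3,6] S\(N\PP)   >
    [3,4] "that" : (S\(N\PP))/PP
    [4,6] PP   <
      [4,5] "city" : PP\S
      [5,6] "saw" : PP\(PP\S)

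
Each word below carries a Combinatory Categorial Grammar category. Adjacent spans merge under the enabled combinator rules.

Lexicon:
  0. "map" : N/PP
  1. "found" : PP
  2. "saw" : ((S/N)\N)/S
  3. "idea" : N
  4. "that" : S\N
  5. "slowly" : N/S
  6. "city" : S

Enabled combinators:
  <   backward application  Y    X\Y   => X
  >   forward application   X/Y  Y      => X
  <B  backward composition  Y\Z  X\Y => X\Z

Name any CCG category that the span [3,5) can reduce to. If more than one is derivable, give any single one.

S

[0,7] S   >
  [0,5] S/N   <
    [0,2] N   >
      [0,1] "map" : N/PP
      [1,2] "found" : PP
    [2,5] (S/N)\N   >
      [2,3] "saw" : ((S/N)\N)/S
      [3,5] S   <
        [3,4] "idea" : N
        [4,5] "that" : S\N
  [5,7] N   >
    [5,6] "slowly" : N/S
    [6,7] "city" : S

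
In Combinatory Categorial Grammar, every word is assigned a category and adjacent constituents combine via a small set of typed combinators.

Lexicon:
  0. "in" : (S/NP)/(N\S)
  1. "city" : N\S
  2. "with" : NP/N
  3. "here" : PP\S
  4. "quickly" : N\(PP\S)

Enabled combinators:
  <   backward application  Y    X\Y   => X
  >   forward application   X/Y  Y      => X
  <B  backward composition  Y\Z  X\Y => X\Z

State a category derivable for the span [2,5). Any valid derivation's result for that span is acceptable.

NP

[0,5] S   >
  [0,2] S/NP   >
    [0,1] "in" : (S/NP)/(N\S)
    [1,2] "city" : N\S
  [2,5] NP   >
    [2,3] "with" : NP/N
    [3,5] N   <
      [3,4] "here" : PP\S
      [4,5] "quickly" : N\(PP\S)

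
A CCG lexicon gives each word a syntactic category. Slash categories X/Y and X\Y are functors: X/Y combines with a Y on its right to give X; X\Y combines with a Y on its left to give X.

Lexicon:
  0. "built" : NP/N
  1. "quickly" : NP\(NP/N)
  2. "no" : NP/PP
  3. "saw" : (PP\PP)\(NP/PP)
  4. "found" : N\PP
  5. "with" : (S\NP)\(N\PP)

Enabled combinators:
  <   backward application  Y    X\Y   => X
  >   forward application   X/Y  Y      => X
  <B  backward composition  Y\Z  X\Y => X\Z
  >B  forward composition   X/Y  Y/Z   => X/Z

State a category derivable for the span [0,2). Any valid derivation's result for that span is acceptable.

NP

[0,6] S   <
  [0,2] NP   <
    [0,1] "built" : NP/N
    [1,2] "quickly" : NP\(NP/N)
  [2,6] S\NP   <
    [2,5] N\PP   <B
      [2,4] PP\PP   <
        [2,3] "no" : NP/PP
        [3,4] "saw" : (PP\PP)\(NP/PP)
      [4,5] "found" : N\PP
    [5,6] "with" : (S\NP)\(N\PP)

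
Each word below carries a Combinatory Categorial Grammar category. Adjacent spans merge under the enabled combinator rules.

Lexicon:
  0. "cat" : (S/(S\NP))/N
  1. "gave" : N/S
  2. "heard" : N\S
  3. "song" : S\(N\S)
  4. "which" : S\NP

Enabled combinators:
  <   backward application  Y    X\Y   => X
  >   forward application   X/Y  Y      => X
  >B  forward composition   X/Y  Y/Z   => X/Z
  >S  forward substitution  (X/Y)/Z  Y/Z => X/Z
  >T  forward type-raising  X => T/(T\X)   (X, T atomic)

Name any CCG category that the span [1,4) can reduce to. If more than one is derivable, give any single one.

[0,5] S   >
  [0,4] S/(S\NP)   >
    [0,1] "cat" : (S/(S\NP))/N
    [1,4] N   >
      [1,2] "gave" : N/S
      [2,4] S   <
        [2,3] "heard" : N\S
        [3,4] "song" : S\(N\S)
  [4,5] "which" : S\NP

N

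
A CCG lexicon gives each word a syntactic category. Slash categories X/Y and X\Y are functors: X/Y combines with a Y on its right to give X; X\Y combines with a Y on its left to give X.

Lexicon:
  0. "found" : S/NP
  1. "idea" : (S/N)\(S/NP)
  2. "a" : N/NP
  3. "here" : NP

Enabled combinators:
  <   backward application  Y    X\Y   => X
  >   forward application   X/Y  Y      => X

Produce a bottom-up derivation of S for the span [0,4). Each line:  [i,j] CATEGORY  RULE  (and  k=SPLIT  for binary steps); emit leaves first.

[0,1] S/NP  lex  "found"
[1,2] (S/N)\(S/NP)  lex  "idea"
[0,2] S/N  <  k=1
[2,3] N/NP  lex  "a"
[3,4] NP  lex  "here"
[2,4] N  >  k=3
[0,4] S  >  k=2

[0,4] S   >
  [0,2] S/N   <
    [0,1] "found" : S/NP
    [1,2] "idea" : (S/N)\(S/NP)
  [2,4] N   >
    [2,3] "a" : N/NP
    [3,4] "here" : NP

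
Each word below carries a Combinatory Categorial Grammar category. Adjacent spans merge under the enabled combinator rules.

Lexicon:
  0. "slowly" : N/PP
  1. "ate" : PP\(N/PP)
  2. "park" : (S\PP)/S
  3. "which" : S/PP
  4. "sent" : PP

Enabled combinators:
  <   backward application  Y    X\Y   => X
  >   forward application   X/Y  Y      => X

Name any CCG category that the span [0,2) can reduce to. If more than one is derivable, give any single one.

PP

[0,5] S   <
  [0,2] PP   <
    [0,1] "slowly" : N/PP
    [1,2] "ate" : PP\(N/PP)
  [2,5] S\PP   >
    [2,3] "park" : (S\PP)/S
    [3,5] S   >
      [3,4] "which" : S/PP
      [4,5] "sent" : PP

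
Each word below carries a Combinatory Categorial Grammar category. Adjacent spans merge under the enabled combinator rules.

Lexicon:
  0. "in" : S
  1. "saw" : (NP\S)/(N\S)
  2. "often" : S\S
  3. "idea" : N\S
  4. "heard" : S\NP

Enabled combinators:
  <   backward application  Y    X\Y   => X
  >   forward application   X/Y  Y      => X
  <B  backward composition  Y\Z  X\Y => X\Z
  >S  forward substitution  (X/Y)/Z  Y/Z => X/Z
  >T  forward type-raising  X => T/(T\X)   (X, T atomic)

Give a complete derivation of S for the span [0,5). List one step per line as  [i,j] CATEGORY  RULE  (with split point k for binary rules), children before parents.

[0,1] S  lex  "in"
[0,1] NP/(NP\S)  >T
[1,2] (NP\S)/(N\S)  lex  "saw"
[2,3] S\S  lex  "often"
[3,4] N\S  lex  "idea"
[2,4] N\S  <B  k=3
[1,4] NP\S  >  k=2
[0,4] NP  >  k=1
[4,5] S\NP  lex  "heard"
[0,5] S  <  k=4

[0,5] S   <
  [0,4] NP   >
    [0,1] NP/(NP\S)   >T
      [0,1] "in" : S
    [1,4] NP\S   >
      [1,2] "saw" : (NP\S)/(N\S)
      [2,4] N\S   <B
        [2,3] "often" : S\S
        [3,4] "idea" : N\S
  [4,5] "heard" : S\NP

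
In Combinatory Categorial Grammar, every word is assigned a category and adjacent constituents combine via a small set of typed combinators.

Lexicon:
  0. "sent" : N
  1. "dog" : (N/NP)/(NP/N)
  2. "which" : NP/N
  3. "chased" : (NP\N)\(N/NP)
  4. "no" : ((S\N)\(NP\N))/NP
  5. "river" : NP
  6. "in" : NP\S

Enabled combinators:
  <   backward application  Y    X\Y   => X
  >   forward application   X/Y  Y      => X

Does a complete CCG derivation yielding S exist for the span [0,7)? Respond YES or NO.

N (N/NP)/(NP/N) NP/N (NP\N)\(N/NP) ((S\N)\(NP\N))/NP NP NP\S
CKY chart[0,7] = {NP}; S ∉ chart

NO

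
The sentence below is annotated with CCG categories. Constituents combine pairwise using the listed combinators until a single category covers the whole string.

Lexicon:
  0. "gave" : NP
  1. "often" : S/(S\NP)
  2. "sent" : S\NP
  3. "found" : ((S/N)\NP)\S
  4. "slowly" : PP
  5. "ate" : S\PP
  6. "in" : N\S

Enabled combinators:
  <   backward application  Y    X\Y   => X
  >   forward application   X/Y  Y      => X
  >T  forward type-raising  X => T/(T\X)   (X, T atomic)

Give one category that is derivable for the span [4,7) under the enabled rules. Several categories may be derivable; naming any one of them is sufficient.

N

[0,7] S   >
  [0,4] S/N   <
    [0,1] "gave" : NP
    [1,4] (S/N)\NP   <
      [1,3] S   >
        [1,2] "often" : S/(S\NP)
        [2,3] "sent" : S\NP
      [3,4] "found" : ((S/N)\NP)\S
  [4,7] N   <
    [4,6] S   <
      [4,5] "slowly" : PP
      [5,6] "ate" : S\PP
    [6,7] "in" : N\S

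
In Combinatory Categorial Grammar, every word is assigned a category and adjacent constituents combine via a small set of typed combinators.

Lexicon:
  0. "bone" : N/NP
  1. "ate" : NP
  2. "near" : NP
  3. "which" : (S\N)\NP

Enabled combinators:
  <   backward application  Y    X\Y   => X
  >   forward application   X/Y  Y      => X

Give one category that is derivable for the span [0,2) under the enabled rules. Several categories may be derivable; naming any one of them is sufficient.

[0,4] S   <
  [0,2] N   >
    [0,1] "bone" : N/NP
    [1,2] "ate" : NP
  [2,4] S\N   <
    [2,3] "near" : NP
    [3,4] "which" : (S\N)\NP

N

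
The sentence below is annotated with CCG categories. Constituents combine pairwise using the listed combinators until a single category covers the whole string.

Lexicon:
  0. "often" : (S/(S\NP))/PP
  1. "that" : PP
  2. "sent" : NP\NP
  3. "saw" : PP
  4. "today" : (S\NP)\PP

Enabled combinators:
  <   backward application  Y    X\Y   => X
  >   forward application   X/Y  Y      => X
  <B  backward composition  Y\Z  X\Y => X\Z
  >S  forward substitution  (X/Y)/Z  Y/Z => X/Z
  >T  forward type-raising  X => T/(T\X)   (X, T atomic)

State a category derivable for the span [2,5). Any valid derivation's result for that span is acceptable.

[0,5] S   >
  [0,2] S/(S\NP)   >
    [0,1] "often" : (S/(S\NP))/PP
    [1,2] "that" : PP
  [2,5] S\NP   <B
    [2,3] "sent" : NP\NP
    [3,5] S\NP   <
      [3,4] "saw" : PP
      [4,5] "today" : (S\NP)\PP

S\NP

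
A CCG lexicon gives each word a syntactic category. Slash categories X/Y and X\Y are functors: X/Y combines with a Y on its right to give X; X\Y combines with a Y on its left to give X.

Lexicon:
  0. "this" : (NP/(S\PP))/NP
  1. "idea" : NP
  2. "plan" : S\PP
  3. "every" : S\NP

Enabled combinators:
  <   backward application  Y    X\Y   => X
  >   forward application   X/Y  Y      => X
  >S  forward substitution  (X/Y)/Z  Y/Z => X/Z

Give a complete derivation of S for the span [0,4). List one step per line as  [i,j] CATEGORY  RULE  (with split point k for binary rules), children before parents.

[0,4] S   <
  [0,3] NP   >
    [0,2] NP/(S\PP)   >
      [0,1] "this" : (NP/(S\PP))/NP
      [1,2] "idea" : NP
    [2,3] "plan" : S\PP
  [3,4] "every" : S\NP

[0,1] (NP/(S\PP))/NP  lex  "this"
[1,2] NP  lex  "idea"
[0,2] NP/(S\PP)  >  k=1
[2,3] S\PP  lex  "plan"
[0,3] NP  >  k=2
[3,4] S\NP  lex  "every"
[0,4] S  <  k=3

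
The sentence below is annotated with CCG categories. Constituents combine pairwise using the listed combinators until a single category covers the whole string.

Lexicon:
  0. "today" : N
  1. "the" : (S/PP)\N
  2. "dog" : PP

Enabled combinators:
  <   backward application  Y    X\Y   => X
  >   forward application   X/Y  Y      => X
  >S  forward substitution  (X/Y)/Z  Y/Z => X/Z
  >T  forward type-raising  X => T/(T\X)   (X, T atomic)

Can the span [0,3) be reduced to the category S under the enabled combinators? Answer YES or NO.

[0,3] S   >
  [0,2] S/PP   <
    [0,1] "today" : N
    [1,2] "the" : (S/PP)\N
  [2,3] "dog" : PP

YES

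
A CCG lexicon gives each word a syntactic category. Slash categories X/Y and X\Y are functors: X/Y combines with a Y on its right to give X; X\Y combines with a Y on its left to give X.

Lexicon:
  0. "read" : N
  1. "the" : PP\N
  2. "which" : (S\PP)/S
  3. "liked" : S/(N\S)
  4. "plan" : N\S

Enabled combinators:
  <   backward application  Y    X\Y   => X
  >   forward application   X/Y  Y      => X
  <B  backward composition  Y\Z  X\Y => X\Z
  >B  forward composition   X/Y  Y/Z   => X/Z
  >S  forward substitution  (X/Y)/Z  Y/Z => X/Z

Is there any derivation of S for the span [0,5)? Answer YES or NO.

[0,5] S   <
  [0,2] PP   <
    [0,1] "read" : N
    [1,2] "the" : PP\N
  [2,5] S\PP   >
    [2,3] "which" : (S\PP)/S
    [3,5] S   >
      [3,4] "liked" : S/(N\S)
      [4,5] "plan" : N\S

YES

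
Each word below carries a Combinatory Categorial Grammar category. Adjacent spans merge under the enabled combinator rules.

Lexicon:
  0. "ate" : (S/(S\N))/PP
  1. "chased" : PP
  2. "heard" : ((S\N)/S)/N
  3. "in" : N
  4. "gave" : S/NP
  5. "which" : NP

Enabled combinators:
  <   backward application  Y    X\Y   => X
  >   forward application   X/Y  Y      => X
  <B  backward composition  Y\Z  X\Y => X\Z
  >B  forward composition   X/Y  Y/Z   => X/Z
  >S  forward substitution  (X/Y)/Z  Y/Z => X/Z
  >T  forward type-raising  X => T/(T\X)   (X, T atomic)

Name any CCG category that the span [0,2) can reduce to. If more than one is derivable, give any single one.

S/(S\N)

[0,6] S   >
  [0,2] S/(S\N)   >
    [0,1] "ate" : (S/(S\N))/PP
    [1,2] "chased" : PP
  [2,6] S\N   >
    [2,4] (S\N)/S   >
      [2,3] "heard" : ((S\N)/S)/N
      [3,4] "in" : N
    [4,6] S   >
      [4,5] "gave" : S/NP
      [5,6] "which" : NP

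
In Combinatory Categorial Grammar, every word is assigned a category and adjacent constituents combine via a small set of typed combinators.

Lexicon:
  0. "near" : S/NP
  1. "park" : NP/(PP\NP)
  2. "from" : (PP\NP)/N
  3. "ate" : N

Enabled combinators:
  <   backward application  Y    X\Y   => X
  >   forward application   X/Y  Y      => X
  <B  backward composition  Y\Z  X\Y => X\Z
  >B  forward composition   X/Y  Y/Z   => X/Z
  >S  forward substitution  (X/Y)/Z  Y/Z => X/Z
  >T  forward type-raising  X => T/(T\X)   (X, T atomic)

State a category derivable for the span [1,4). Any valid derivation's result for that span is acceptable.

[0,4] S   >
  [0,1] "near" : S/NP
  [1,4] NP   >
    [1,2] "park" : NP/(PP\NP)
    [2,4] PP\NP   >
      [2,3] "from" : (PP\NP)/N
      [3,4] "ate" : N

NP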